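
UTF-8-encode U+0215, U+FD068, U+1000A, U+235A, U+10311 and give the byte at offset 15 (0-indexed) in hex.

0x8C

U+0215 → 2-byte form C8 95 at offsets 0–1.
U+FD068 → 4-byte form F3 BD 81 A8 at offsets 2–5.
U+1000A → 4-byte form F0 90 80 8A at offsets 6–9.
U+235A → 3-byte form E2 8D 9A at offsets 10–12.
U+10311 → 4-byte form F0 90 8C 91 at offsets 13–16.
Offset 15 falls in char 5's range; it's byte 3 of F0 90 8C 91 = 0x8C.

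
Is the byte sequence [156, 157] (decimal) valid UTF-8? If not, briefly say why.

invalid (continuation byte with no leading byte)

Byte 0x9C = 10011100 has the form 10xxxxxx — a continuation byte — but there is no preceding leading byte.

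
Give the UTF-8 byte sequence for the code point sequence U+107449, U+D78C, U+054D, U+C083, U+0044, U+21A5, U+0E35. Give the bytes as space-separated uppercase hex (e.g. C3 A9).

F4 87 91 89 ED 9E 8C D5 8D EC 82 83 44 E2 86 A5 E0 B8 B5

U+107449: 4-byte form → F4 87 91 89.
U+D78C: 3-byte form → ED 9E 8C.
U+054D: 2-byte form → D5 8D.
U+C083: 3-byte form → EC 82 83.
U+0044: 1-byte form → 44.
U+21A5: 3-byte form → E2 86 A5.
U+0E35: 3-byte form → E0 B8 B5.
Concatenated (19 bytes): F4 87 91 89 ED 9E 8C D5 8D EC 82 83 44 E2 86 A5 E0 B8 B5.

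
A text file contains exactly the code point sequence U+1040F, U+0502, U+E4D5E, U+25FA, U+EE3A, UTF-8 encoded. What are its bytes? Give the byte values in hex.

F0 90 90 8F D4 82 F3 A4 B5 9E E2 97 BA EE B8 BA

U+1040F: 4-byte form → F0 90 90 8F.
U+0502: 2-byte form → D4 82.
U+E4D5E: 4-byte form → F3 A4 B5 9E.
U+25FA: 3-byte form → E2 97 BA.
U+EE3A: 3-byte form → EE B8 BA.
Concatenated (16 bytes): F0 90 90 8F D4 82 F3 A4 B5 9E E2 97 BA EE B8 BA.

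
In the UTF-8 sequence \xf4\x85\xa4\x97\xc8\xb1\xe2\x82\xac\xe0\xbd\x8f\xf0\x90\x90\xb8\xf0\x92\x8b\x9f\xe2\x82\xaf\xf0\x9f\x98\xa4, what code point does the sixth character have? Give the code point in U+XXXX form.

Offset 0: leading byte 0xF4 = 11110100 → 4-byte char #1 = F4 85 A4 97.
Offset 4: leading byte 0xC8 = 11001000 → 2-byte char #2 = C8 B1.
Offset 6: leading byte 0xE2 = 11100010 → 3-byte char #3 = E2 82 AC.
Offset 9: leading byte 0xE0 = 11100000 → 3-byte char #4 = E0 BD 8F.
Offset 12: leading byte 0xF0 = 11110000 → 4-byte char #5 = F0 90 90 B8.
Offset 16: leading byte 0xF0 = 11110000 → 4-byte char #6 = F0 92 8B 9F.
Leading byte 0xF0 = 11110000 matches 11110xxx → 4-byte sequence.
Byte 1: 0xF0 = 11110000, payload 000 (3 bits).
Byte 2: 0x92 = 10010010 (10xxxxxx ✓), payload 010010.
Byte 3: 0x8B = 10001011 (10xxxxxx ✓), payload 001011.
Byte 4: 0x9F = 10011111 (10xxxxxx ✓), payload 011111.
Concatenate: 000010010001011011111 = 0x122DF (21 bits → U+122DF).

U+122DF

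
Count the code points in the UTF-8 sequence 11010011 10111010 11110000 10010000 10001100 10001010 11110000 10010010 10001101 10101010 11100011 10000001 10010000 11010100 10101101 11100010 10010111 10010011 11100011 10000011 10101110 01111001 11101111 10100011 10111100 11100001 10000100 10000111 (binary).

10

Byte at offset 0: 0xD3 = 11010011 → 2-byte char (#1). Advance 2.
Byte at offset 2: 0xF0 = 11110000 → 4-byte char (#2). Advance 4.
Byte at offset 6: 0xF0 = 11110000 → 4-byte char (#3). Advance 4.
Byte at offset 10: 0xE3 = 11100011 → 3-byte char (#4). Advance 3.
Byte at offset 13: 0xD4 = 11010100 → 2-byte char (#5). Advance 2.
Byte at offset 15: 0xE2 = 11100010 → 3-byte char (#6). Advance 3.
Byte at offset 18: 0xE3 = 11100011 → 3-byte char (#7). Advance 3.
Byte at offset 21: 0x79 = 01111001 → 1-byte char (#8). Advance 1.
Byte at offset 22: 0xEF = 11101111 → 3-byte char (#9). Advance 3.
Byte at offset 25: 0xE1 = 11100001 → 3-byte char (#10). Advance 3.
Reached end at offset 28 after 10 code points.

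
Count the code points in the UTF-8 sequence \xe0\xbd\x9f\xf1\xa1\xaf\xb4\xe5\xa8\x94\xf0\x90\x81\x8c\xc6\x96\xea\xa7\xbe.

Byte at offset 0: 0xE0 = 11100000 → 3-byte char (#1). Advance 3.
Byte at offset 3: 0xF1 = 11110001 → 4-byte char (#2). Advance 4.
Byte at offset 7: 0xE5 = 11100101 → 3-byte char (#3). Advance 3.
Byte at offset 10: 0xF0 = 11110000 → 4-byte char (#4). Advance 4.
Byte at offset 14: 0xC6 = 11000110 → 2-byte char (#5). Advance 2.
Byte at offset 16: 0xEA = 11101010 → 3-byte char (#6). Advance 3.
Reached end at offset 19 after 6 code points.

6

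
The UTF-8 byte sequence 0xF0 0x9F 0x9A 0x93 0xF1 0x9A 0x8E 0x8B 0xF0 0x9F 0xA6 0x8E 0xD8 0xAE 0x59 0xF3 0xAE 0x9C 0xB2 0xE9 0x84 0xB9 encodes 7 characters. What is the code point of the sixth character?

U+EE732

Offset 0: leading byte 0xF0 = 11110000 → 4-byte char #1 = F0 9F 9A 93.
Offset 4: leading byte 0xF1 = 11110001 → 4-byte char #2 = F1 9A 8E 8B.
Offset 8: leading byte 0xF0 = 11110000 → 4-byte char #3 = F0 9F A6 8E.
Offset 12: leading byte 0xD8 = 11011000 → 2-byte char #4 = D8 AE.
Offset 14: leading byte 0x59 = 01011001 → 1-byte char #5 = 59.
Offset 15: leading byte 0xF3 = 11110011 → 4-byte char #6 = F3 AE 9C B2.
Leading byte 0xF3 = 11110011 matches 11110xxx → 4-byte sequence.
Byte 1: 0xF3 = 11110011, payload 011 (3 bits).
Byte 2: 0xAE = 10101110 (10xxxxxx ✓), payload 101110.
Byte 3: 0x9C = 10011100 (10xxxxxx ✓), payload 011100.
Byte 4: 0xB2 = 10110010 (10xxxxxx ✓), payload 110010.
Concatenate: 011101110011100110010 = 0xEE732 (21 bits → U+EE732).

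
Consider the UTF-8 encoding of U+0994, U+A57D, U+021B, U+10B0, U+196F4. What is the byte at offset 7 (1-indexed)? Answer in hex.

0xC8

1-indexed offset 7 is 0-indexed offset 6.
U+0994 → 3-byte form E0 A6 94 at offsets 0–2.
U+A57D → 3-byte form EA 95 BD at offsets 3–5.
U+021B → 2-byte form C8 9B at offsets 6–7.
Offset 6 falls in char 3's range; it's byte 1 of C8 9B = 0xC8.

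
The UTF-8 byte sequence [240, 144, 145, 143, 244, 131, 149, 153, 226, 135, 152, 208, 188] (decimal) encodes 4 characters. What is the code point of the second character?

U+103559

Offset 0: leading byte 0xF0 = 11110000 → 4-byte char #1 = F0 90 91 8F.
Offset 4: leading byte 0xF4 = 11110100 → 4-byte char #2 = F4 83 95 99.
Leading byte 0xF4 = 11110100 matches 11110xxx → 4-byte sequence.
Byte 1: 0xF4 = 11110100, payload 100 (3 bits).
Byte 2: 0x83 = 10000011 (10xxxxxx ✓), payload 000011.
Byte 3: 0x95 = 10010101 (10xxxxxx ✓), payload 010101.
Byte 4: 0x99 = 10011001 (10xxxxxx ✓), payload 011001.
Concatenate: 100000011010101011001 = 0x103559 (21 bits → U+103559).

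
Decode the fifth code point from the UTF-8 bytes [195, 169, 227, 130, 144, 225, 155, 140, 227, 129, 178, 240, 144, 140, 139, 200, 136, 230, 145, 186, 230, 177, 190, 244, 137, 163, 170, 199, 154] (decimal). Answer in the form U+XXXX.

U+1030B

Offset 0: leading byte 0xC3 = 11000011 → 2-byte char #1 = C3 A9.
Offset 2: leading byte 0xE3 = 11100011 → 3-byte char #2 = E3 82 90.
Offset 5: leading byte 0xE1 = 11100001 → 3-byte char #3 = E1 9B 8C.
Offset 8: leading byte 0xE3 = 11100011 → 3-byte char #4 = E3 81 B2.
Offset 11: leading byte 0xF0 = 11110000 → 4-byte char #5 = F0 90 8C 8B.
Leading byte 0xF0 = 11110000 matches 11110xxx → 4-byte sequence.
Byte 1: 0xF0 = 11110000, payload 000 (3 bits).
Byte 2: 0x90 = 10010000 (10xxxxxx ✓), payload 010000.
Byte 3: 0x8C = 10001100 (10xxxxxx ✓), payload 001100.
Byte 4: 0x8B = 10001011 (10xxxxxx ✓), payload 001011.
Concatenate: 000010000001100001011 = 0x1030B (21 bits → U+1030B).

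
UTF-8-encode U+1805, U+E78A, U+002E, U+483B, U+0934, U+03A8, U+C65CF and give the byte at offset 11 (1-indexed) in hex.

0xE0

1-indexed offset 11 is 0-indexed offset 10.
U+1805 → 3-byte form E1 A0 85 at offsets 0–2.
U+E78A → 3-byte form EE 9E 8A at offsets 3–5.
U+002E → 1-byte form 2E at offsets 6–6.
U+483B → 3-byte form E4 A0 BB at offsets 7–9.
U+0934 → 3-byte form E0 A4 B4 at offsets 10–12.
Offset 10 falls in char 5's range; it's byte 1 of E0 A4 B4 = 0xE0.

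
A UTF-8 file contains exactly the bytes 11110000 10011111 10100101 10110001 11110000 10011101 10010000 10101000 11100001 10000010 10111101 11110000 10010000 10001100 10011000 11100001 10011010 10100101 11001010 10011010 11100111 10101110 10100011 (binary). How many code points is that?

Byte at offset 0: 0xF0 = 11110000 → 4-byte char (#1). Advance 4.
Byte at offset 4: 0xF0 = 11110000 → 4-byte char (#2). Advance 4.
Byte at offset 8: 0xE1 = 11100001 → 3-byte char (#3). Advance 3.
Byte at offset 11: 0xF0 = 11110000 → 4-byte char (#4). Advance 4.
Byte at offset 15: 0xE1 = 11100001 → 3-byte char (#5). Advance 3.
Byte at offset 18: 0xCA = 11001010 → 2-byte char (#6). Advance 2.
Byte at offset 20: 0xE7 = 11100111 → 3-byte char (#7). Advance 3.
Reached end at offset 23 after 7 code points.

7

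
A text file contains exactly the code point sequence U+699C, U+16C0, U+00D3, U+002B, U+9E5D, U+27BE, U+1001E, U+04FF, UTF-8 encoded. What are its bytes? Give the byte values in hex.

U+699C: 3-byte form → E6 A6 9C.
U+16C0: 3-byte form → E1 9B 80.
U+00D3: 2-byte form → C3 93.
U+002B: 1-byte form → 2B.
U+9E5D: 3-byte form → E9 B9 9D.
U+27BE: 3-byte form → E2 9E BE.
U+1001E: 4-byte form → F0 90 80 9E.
U+04FF: 2-byte form → D3 BF.
Concatenated (21 bytes): E6 A6 9C E1 9B 80 C3 93 2B E9 B9 9D E2 9E BE F0 90 80 9E D3 BF.

E6 A6 9C E1 9B 80 C3 93 2B E9 B9 9D E2 9E BE F0 90 80 9E D3 BF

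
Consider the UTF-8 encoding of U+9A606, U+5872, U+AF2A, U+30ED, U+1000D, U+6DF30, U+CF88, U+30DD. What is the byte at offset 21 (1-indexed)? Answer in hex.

0xB0

1-indexed offset 21 is 0-indexed offset 20.
U+9A606 → 4-byte form F2 9A 98 86 at offsets 0–3.
U+5872 → 3-byte form E5 A1 B2 at offsets 4–6.
U+AF2A → 3-byte form EA BC AA at offsets 7–9.
U+30ED → 3-byte form E3 83 AD at offsets 10–12.
U+1000D → 4-byte form F0 90 80 8D at offsets 13–16.
U+6DF30 → 4-byte form F1 AD BC B0 at offsets 17–20.
Offset 20 falls in char 6's range; it's byte 4 of F1 AD BC B0 = 0xB0.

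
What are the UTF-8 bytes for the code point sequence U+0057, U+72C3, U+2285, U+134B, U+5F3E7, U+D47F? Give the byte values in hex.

U+0057: 1-byte form → 57.
U+72C3: 3-byte form → E7 8B 83.
U+2285: 3-byte form → E2 8A 85.
U+134B: 3-byte form → E1 8D 8B.
U+5F3E7: 4-byte form → F1 9F 8F A7.
U+D47F: 3-byte form → ED 91 BF.
Concatenated (17 bytes): 57 E7 8B 83 E2 8A 85 E1 8D 8B F1 9F 8F A7 ED 91 BF.

57 E7 8B 83 E2 8A 85 E1 8D 8B F1 9F 8F A7 ED 91 BF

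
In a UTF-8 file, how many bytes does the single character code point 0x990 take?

3

U+0990 = 0x990. UTF-8 uses 1 byte below 0x80, 2 below 0x800, 3 below 0x10000, 4 up to 0x10FFFF. 0x990 is in U+0800–U+FFFF → 3 bytes.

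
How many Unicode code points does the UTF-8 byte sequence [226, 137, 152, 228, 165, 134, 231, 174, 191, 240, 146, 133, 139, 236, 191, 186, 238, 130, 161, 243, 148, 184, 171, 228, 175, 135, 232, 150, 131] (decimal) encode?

9

Byte at offset 0: 0xE2 = 11100010 → 3-byte char (#1). Advance 3.
Byte at offset 3: 0xE4 = 11100100 → 3-byte char (#2). Advance 3.
Byte at offset 6: 0xE7 = 11100111 → 3-byte char (#3). Advance 3.
Byte at offset 9: 0xF0 = 11110000 → 4-byte char (#4). Advance 4.
Byte at offset 13: 0xEC = 11101100 → 3-byte char (#5). Advance 3.
Byte at offset 16: 0xEE = 11101110 → 3-byte char (#6). Advance 3.
Byte at offset 19: 0xF3 = 11110011 → 4-byte char (#7). Advance 4.
Byte at offset 23: 0xE4 = 11100100 → 3-byte char (#8). Advance 3.
Byte at offset 26: 0xE8 = 11101000 → 3-byte char (#9). Advance 3.
Reached end at offset 29 after 9 code points.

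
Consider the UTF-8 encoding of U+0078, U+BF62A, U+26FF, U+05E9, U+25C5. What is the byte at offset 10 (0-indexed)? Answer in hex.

U+0078 → 1-byte form 78 at offsets 0–0.
U+BF62A → 4-byte form F2 BF 98 AA at offsets 1–4.
U+26FF → 3-byte form E2 9B BF at offsets 5–7.
U+05E9 → 2-byte form D7 A9 at offsets 8–9.
U+25C5 → 3-byte form E2 97 85 at offsets 10–12.
Offset 10 falls in char 5's range; it's byte 1 of E2 97 85 = 0xE2.

0xE2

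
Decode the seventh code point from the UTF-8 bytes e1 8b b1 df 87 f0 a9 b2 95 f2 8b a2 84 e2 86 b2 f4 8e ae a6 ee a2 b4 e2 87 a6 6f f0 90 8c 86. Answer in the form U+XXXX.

U+E8B4

Offset 0: leading byte 0xE1 = 11100001 → 3-byte char #1 = E1 8B B1.
Offset 3: leading byte 0xDF = 11011111 → 2-byte char #2 = DF 87.
Offset 5: leading byte 0xF0 = 11110000 → 4-byte char #3 = F0 A9 B2 95.
Offset 9: leading byte 0xF2 = 11110010 → 4-byte char #4 = F2 8B A2 84.
Offset 13: leading byte 0xE2 = 11100010 → 3-byte char #5 = E2 86 B2.
Offset 16: leading byte 0xF4 = 11110100 → 4-byte char #6 = F4 8E AE A6.
Offset 20: leading byte 0xEE = 11101110 → 3-byte char #7 = EE A2 B4.
Leading byte 0xEE = 11101110 matches 1110xxxx → 3-byte sequence.
Byte 1: 0xEE = 11101110, payload 1110 (4 bits).
Byte 2: 0xA2 = 10100010 (10xxxxxx ✓), payload 100010.
Byte 3: 0xB4 = 10110100 (10xxxxxx ✓), payload 110100.
Concatenate: 1110100010110100 = 0xE8B4 (16 bits → U+E8B4).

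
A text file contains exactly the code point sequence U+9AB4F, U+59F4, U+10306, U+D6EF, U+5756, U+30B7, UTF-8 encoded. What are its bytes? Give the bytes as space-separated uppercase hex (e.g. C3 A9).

U+9AB4F: 4-byte form → F2 9A AD 8F.
U+59F4: 3-byte form → E5 A7 B4.
U+10306: 4-byte form → F0 90 8C 86.
U+D6EF: 3-byte form → ED 9B AF.
U+5756: 3-byte form → E5 9D 96.
U+30B7: 3-byte form → E3 82 B7.
Concatenated (20 bytes): F2 9A AD 8F E5 A7 B4 F0 90 8C 86 ED 9B AF E5 9D 96 E3 82 B7.

F2 9A AD 8F E5 A7 B4 F0 90 8C 86 ED 9B AF E5 9D 96 E3 82 B7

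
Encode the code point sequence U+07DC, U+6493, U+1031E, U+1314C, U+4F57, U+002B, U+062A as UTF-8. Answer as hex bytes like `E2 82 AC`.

U+07DC: 2-byte form → DF 9C.
U+6493: 3-byte form → E6 92 93.
U+1031E: 4-byte form → F0 90 8C 9E.
U+1314C: 4-byte form → F0 93 85 8C.
U+4F57: 3-byte form → E4 BD 97.
U+002B: 1-byte form → 2B.
U+062A: 2-byte form → D8 AA.
Concatenated (19 bytes): DF 9C E6 92 93 F0 90 8C 9E F0 93 85 8C E4 BD 97 2B D8 AA.

DF 9C E6 92 93 F0 90 8C 9E F0 93 85 8C E4 BD 97 2B D8 AA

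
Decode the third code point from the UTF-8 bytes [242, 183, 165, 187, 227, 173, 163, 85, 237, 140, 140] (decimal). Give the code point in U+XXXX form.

Offset 0: leading byte 0xF2 = 11110010 → 4-byte char #1 = F2 B7 A5 BB.
Offset 4: leading byte 0xE3 = 11100011 → 3-byte char #2 = E3 AD A3.
Offset 7: leading byte 0x55 = 01010101 → 1-byte char #3 = 55.
Leading byte 0x55 = 01010101 matches 0xxxxxxx → 1-byte sequence.
Byte 1: 0x55 = 01010101, payload 1010101 (7 bits).
Concatenate: 1010101 = 0x55 (7 bits → U+0055).

U+0055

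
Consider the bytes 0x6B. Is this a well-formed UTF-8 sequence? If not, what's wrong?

Leading byte 0x6B = 01101011 → 1-byte form.

valid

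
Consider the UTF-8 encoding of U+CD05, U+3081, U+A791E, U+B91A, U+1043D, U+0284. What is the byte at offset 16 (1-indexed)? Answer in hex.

0x90

1-indexed offset 16 is 0-indexed offset 15.
U+CD05 → 3-byte form EC B4 85 at offsets 0–2.
U+3081 → 3-byte form E3 82 81 at offsets 3–5.
U+A791E → 4-byte form F2 A7 A4 9E at offsets 6–9.
U+B91A → 3-byte form EB A4 9A at offsets 10–12.
U+1043D → 4-byte form F0 90 90 BD at offsets 13–16.
Offset 15 falls in char 5's range; it's byte 3 of F0 90 90 BD = 0x90.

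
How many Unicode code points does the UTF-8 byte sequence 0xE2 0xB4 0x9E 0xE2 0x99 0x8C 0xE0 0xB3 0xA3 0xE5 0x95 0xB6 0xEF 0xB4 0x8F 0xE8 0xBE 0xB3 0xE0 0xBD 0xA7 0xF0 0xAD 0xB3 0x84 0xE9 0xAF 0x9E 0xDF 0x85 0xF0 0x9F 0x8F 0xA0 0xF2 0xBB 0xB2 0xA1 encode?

12

Byte at offset 0: 0xE2 = 11100010 → 3-byte char (#1). Advance 3.
Byte at offset 3: 0xE2 = 11100010 → 3-byte char (#2). Advance 3.
Byte at offset 6: 0xE0 = 11100000 → 3-byte char (#3). Advance 3.
Byte at offset 9: 0xE5 = 11100101 → 3-byte char (#4). Advance 3.
Byte at offset 12: 0xEF = 11101111 → 3-byte char (#5). Advance 3.
Byte at offset 15: 0xE8 = 11101000 → 3-byte char (#6). Advance 3.
Byte at offset 18: 0xE0 = 11100000 → 3-byte char (#7). Advance 3.
Byte at offset 21: 0xF0 = 11110000 → 4-byte char (#8). Advance 4.
Byte at offset 25: 0xE9 = 11101001 → 3-byte char (#9). Advance 3.
Byte at offset 28: 0xDF = 11011111 → 2-byte char (#10). Advance 2.
Byte at offset 30: 0xF0 = 11110000 → 4-byte char (#11). Advance 4.
Byte at offset 34: 0xF2 = 11110010 → 4-byte char (#12). Advance 4.
Reached end at offset 38 after 12 code points.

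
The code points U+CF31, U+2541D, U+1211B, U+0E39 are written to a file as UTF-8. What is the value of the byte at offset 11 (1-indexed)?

0x9B

1-indexed offset 11 is 0-indexed offset 10.
U+CF31 → 3-byte form EC BC B1 at offsets 0–2.
U+2541D → 4-byte form F0 A5 90 9D at offsets 3–6.
U+1211B → 4-byte form F0 92 84 9B at offsets 7–10.
Offset 10 falls in char 3's range; it's byte 4 of F0 92 84 9B = 0x9B.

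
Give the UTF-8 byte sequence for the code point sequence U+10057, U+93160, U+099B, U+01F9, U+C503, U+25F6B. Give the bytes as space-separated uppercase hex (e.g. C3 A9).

U+10057: 4-byte form → F0 90 81 97.
U+93160: 4-byte form → F2 93 85 A0.
U+099B: 3-byte form → E0 A6 9B.
U+01F9: 2-byte form → C7 B9.
U+C503: 3-byte form → EC 94 83.
U+25F6B: 4-byte form → F0 A5 BD AB.
Concatenated (20 bytes): F0 90 81 97 F2 93 85 A0 E0 A6 9B C7 B9 EC 94 83 F0 A5 BD AB.

F0 90 81 97 F2 93 85 A0 E0 A6 9B C7 B9 EC 94 83 F0 A5 BD AB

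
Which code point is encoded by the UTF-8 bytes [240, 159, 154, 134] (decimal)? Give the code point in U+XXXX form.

Leading byte 0xF0 = 11110000 matches 11110xxx → 4-byte sequence.
Byte 1: 0xF0 = 11110000, payload 000 (3 bits).
Byte 2: 0x9F = 10011111 (10xxxxxx ✓), payload 011111.
Byte 3: 0x9A = 10011010 (10xxxxxx ✓), payload 011010.
Byte 4: 0x86 = 10000110 (10xxxxxx ✓), payload 000110.
Concatenate: 000011111011010000110 = 0x1F686 (21 bits → U+1F686).

U+1F686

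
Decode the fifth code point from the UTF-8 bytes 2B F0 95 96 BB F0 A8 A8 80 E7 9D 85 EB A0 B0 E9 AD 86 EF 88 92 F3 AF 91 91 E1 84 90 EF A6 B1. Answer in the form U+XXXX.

Offset 0: leading byte 0x2B = 00101011 → 1-byte char #1 = 2B.
Offset 1: leading byte 0xF0 = 11110000 → 4-byte char #2 = F0 95 96 BB.
Offset 5: leading byte 0xF0 = 11110000 → 4-byte char #3 = F0 A8 A8 80.
Offset 9: leading byte 0xE7 = 11100111 → 3-byte char #4 = E7 9D 85.
Offset 12: leading byte 0xEB = 11101011 → 3-byte char #5 = EB A0 B0.
Leading byte 0xEB = 11101011 matches 1110xxxx → 3-byte sequence.
Byte 1: 0xEB = 11101011, payload 1011 (4 bits).
Byte 2: 0xA0 = 10100000 (10xxxxxx ✓), payload 100000.
Byte 3: 0xB0 = 10110000 (10xxxxxx ✓), payload 110000.
Concatenate: 1011100000110000 = 0xB830 (16 bits → U+B830).

U+B830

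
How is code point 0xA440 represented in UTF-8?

EA 91 80

U+A440 = 0xA440 = 42048 decimal. In range U+0800–U+FFFF → 3-byte form: 1110xxxx 10xxxxxx 10xxxxxx.
Binary (16 bits): 1010010001000000.
Split 4+6+6: 1010 | 010001 | 000000.
Byte 1: 11101010 = 0xEA.
Byte 2: 10010001 = 0x91.
Byte 3: 10000000 = 0x80.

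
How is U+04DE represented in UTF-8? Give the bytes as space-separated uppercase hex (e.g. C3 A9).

U+04DE = 0x4DE = 1246 decimal. In range U+0080–U+07FF → 2-byte form: 110xxxxx 10xxxxxx.
Binary (11 bits): 10011011110.
Split 5+6: 10011 | 011110.
Byte 1: 11010011 = 0xD3.
Byte 2: 10011110 = 0x9E.

D3 9E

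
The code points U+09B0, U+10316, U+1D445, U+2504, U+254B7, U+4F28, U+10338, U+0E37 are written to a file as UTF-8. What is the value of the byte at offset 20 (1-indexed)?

1-indexed offset 20 is 0-indexed offset 19.
U+09B0 → 3-byte form E0 A6 B0 at offsets 0–2.
U+10316 → 4-byte form F0 90 8C 96 at offsets 3–6.
U+1D445 → 4-byte form F0 9D 91 85 at offsets 7–10.
U+2504 → 3-byte form E2 94 84 at offsets 11–13.
U+254B7 → 4-byte form F0 A5 92 B7 at offsets 14–17.
U+4F28 → 3-byte form E4 BC A8 at offsets 18–20.
Offset 19 falls in char 6's range; it's byte 2 of E4 BC A8 = 0xBC.

0xBC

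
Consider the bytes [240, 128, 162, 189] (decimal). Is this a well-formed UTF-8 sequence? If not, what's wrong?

invalid (overlong encoding)

Leading byte 0xF0 = 11110000 → 4-byte form.
Continuation bytes all match 10xxxxxx. Payload decodes to 0x8BD.
But 0x8BD < 0x10000, the minimum for a 4-byte sequence — this is an overlong encoding.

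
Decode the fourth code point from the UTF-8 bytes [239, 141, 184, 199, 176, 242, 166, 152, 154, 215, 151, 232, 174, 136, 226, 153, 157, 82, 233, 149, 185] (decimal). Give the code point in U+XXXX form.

Offset 0: leading byte 0xEF = 11101111 → 3-byte char #1 = EF 8D B8.
Offset 3: leading byte 0xC7 = 11000111 → 2-byte char #2 = C7 B0.
Offset 5: leading byte 0xF2 = 11110010 → 4-byte char #3 = F2 A6 98 9A.
Offset 9: leading byte 0xD7 = 11010111 → 2-byte char #4 = D7 97.
Leading byte 0xD7 = 11010111 matches 110xxxxx → 2-byte sequence.
Byte 1: 0xD7 = 11010111, payload 10111 (5 bits).
Byte 2: 0x97 = 10010111 (10xxxxxx ✓), payload 010111.
Concatenate: 10111010111 = 0x5D7 (11 bits → U+05D7).

U+05D7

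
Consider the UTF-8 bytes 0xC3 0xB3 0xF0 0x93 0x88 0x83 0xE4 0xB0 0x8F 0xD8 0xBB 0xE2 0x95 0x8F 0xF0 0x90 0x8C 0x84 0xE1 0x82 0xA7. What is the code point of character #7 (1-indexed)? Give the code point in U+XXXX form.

Offset 0: leading byte 0xC3 = 11000011 → 2-byte char #1 = C3 B3.
Offset 2: leading byte 0xF0 = 11110000 → 4-byte char #2 = F0 93 88 83.
Offset 6: leading byte 0xE4 = 11100100 → 3-byte char #3 = E4 B0 8F.
Offset 9: leading byte 0xD8 = 11011000 → 2-byte char #4 = D8 BB.
Offset 11: leading byte 0xE2 = 11100010 → 3-byte char #5 = E2 95 8F.
Offset 14: leading byte 0xF0 = 11110000 → 4-byte char #6 = F0 90 8C 84.
Offset 18: leading byte 0xE1 = 11100001 → 3-byte char #7 = E1 82 A7.
Leading byte 0xE1 = 11100001 matches 1110xxxx → 3-byte sequence.
Byte 1: 0xE1 = 11100001, payload 0001 (4 bits).
Byte 2: 0x82 = 10000010 (10xxxxxx ✓), payload 000010.
Byte 3: 0xA7 = 10100111 (10xxxxxx ✓), payload 100111.
Concatenate: 0001000010100111 = 0x10A7 (16 bits → U+10A7).

U+10A7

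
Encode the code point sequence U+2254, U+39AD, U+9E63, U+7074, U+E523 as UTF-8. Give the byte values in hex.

U+2254: 3-byte form → E2 89 94.
U+39AD: 3-byte form → E3 A6 AD.
U+9E63: 3-byte form → E9 B9 A3.
U+7074: 3-byte form → E7 81 B4.
U+E523: 3-byte form → EE 94 A3.
Concatenated (15 bytes): E2 89 94 E3 A6 AD E9 B9 A3 E7 81 B4 EE 94 A3.

E2 89 94 E3 A6 AD E9 B9 A3 E7 81 B4 EE 94 A3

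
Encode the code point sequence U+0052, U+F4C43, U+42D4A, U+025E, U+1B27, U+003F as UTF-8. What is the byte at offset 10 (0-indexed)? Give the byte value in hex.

0x9E

U+0052 → 1-byte form 52 at offsets 0–0.
U+F4C43 → 4-byte form F3 B4 B1 83 at offsets 1–4.
U+42D4A → 4-byte form F1 82 B5 8A at offsets 5–8.
U+025E → 2-byte form C9 9E at offsets 9–10.
Offset 10 falls in char 4's range; it's byte 2 of C9 9E = 0x9E.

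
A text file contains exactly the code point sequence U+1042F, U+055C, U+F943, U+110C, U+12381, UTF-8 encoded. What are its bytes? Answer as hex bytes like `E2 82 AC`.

F0 90 90 AF D5 9C EF A5 83 E1 84 8C F0 92 8E 81

U+1042F: 4-byte form → F0 90 90 AF.
U+055C: 2-byte form → D5 9C.
U+F943: 3-byte form → EF A5 83.
U+110C: 3-byte form → E1 84 8C.
U+12381: 4-byte form → F0 92 8E 81.
Concatenated (16 bytes): F0 90 90 AF D5 9C EF A5 83 E1 84 8C F0 92 8E 81.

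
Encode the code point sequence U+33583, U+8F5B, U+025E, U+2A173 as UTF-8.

F0 B3 96 83 E8 BD 9B C9 9E F0 AA 85 B3

U+33583: 4-byte form → F0 B3 96 83.
U+8F5B: 3-byte form → E8 BD 9B.
U+025E: 2-byte form → C9 9E.
U+2A173: 4-byte form → F0 AA 85 B3.
Concatenated (13 bytes): F0 B3 96 83 E8 BD 9B C9 9E F0 AA 85 B3.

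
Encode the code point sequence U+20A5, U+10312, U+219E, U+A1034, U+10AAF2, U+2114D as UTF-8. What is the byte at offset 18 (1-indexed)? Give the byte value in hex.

0xB2

1-indexed offset 18 is 0-indexed offset 17.
U+20A5 → 3-byte form E2 82 A5 at offsets 0–2.
U+10312 → 4-byte form F0 90 8C 92 at offsets 3–6.
U+219E → 3-byte form E2 86 9E at offsets 7–9.
U+A1034 → 4-byte form F2 A1 80 B4 at offsets 10–13.
U+10AAF2 → 4-byte form F4 8A AB B2 at offsets 14–17.
Offset 17 falls in char 5's range; it's byte 4 of F4 8A AB B2 = 0xB2.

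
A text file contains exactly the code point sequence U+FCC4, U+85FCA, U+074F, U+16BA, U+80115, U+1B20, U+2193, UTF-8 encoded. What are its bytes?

U+FCC4: 3-byte form → EF B3 84.
U+85FCA: 4-byte form → F2 85 BF 8A.
U+074F: 2-byte form → DD 8F.
U+16BA: 3-byte form → E1 9A BA.
U+80115: 4-byte form → F2 80 84 95.
U+1B20: 3-byte form → E1 AC A0.
U+2193: 3-byte form → E2 86 93.
Concatenated (22 bytes): EF B3 84 F2 85 BF 8A DD 8F E1 9A BA F2 80 84 95 E1 AC A0 E2 86 93.

EF B3 84 F2 85 BF 8A DD 8F E1 9A BA F2 80 84 95 E1 AC A0 E2 86 93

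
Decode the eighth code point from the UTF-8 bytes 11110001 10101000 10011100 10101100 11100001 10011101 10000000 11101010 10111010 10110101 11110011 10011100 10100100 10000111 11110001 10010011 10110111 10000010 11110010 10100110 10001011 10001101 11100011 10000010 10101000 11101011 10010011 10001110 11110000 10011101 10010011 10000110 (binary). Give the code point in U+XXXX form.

U+B4CE

Offset 0: leading byte 0xF1 = 11110001 → 4-byte char #1 = F1 A8 9C AC.
Offset 4: leading byte 0xE1 = 11100001 → 3-byte char #2 = E1 9D 80.
Offset 7: leading byte 0xEA = 11101010 → 3-byte char #3 = EA BA B5.
Offset 10: leading byte 0xF3 = 11110011 → 4-byte char #4 = F3 9C A4 87.
Offset 14: leading byte 0xF1 = 11110001 → 4-byte char #5 = F1 93 B7 82.
Offset 18: leading byte 0xF2 = 11110010 → 4-byte char #6 = F2 A6 8B 8D.
Offset 22: leading byte 0xE3 = 11100011 → 3-byte char #7 = E3 82 A8.
Offset 25: leading byte 0xEB = 11101011 → 3-byte char #8 = EB 93 8E.
Leading byte 0xEB = 11101011 matches 1110xxxx → 3-byte sequence.
Byte 1: 0xEB = 11101011, payload 1011 (4 bits).
Byte 2: 0x93 = 10010011 (10xxxxxx ✓), payload 010011.
Byte 3: 0x8E = 10001110 (10xxxxxx ✓), payload 001110.
Concatenate: 1011010011001110 = 0xB4CE (16 bits → U+B4CE).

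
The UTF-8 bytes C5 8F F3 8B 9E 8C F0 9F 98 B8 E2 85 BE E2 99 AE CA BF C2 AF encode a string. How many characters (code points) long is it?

Byte at offset 0: 0xC5 = 11000101 → 2-byte char (#1). Advance 2.
Byte at offset 2: 0xF3 = 11110011 → 4-byte char (#2). Advance 4.
Byte at offset 6: 0xF0 = 11110000 → 4-byte char (#3). Advance 4.
Byte at offset 10: 0xE2 = 11100010 → 3-byte char (#4). Advance 3.
Byte at offset 13: 0xE2 = 11100010 → 3-byte char (#5). Advance 3.
Byte at offset 16: 0xCA = 11001010 → 2-byte char (#6). Advance 2.
Byte at offset 18: 0xC2 = 11000010 → 2-byte char (#7). Advance 2.
Reached end at offset 20 after 7 code points.

7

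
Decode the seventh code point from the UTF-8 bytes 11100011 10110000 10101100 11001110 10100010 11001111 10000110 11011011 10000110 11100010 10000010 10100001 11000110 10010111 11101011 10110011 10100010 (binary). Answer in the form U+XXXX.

U+BCE2

Offset 0: leading byte 0xE3 = 11100011 → 3-byte char #1 = E3 B0 AC.
Offset 3: leading byte 0xCE = 11001110 → 2-byte char #2 = CE A2.
Offset 5: leading byte 0xCF = 11001111 → 2-byte char #3 = CF 86.
Offset 7: leading byte 0xDB = 11011011 → 2-byte char #4 = DB 86.
Offset 9: leading byte 0xE2 = 11100010 → 3-byte char #5 = E2 82 A1.
Offset 12: leading byte 0xC6 = 11000110 → 2-byte char #6 = C6 97.
Offset 14: leading byte 0xEB = 11101011 → 3-byte char #7 = EB B3 A2.
Leading byte 0xEB = 11101011 matches 1110xxxx → 3-byte sequence.
Byte 1: 0xEB = 11101011, payload 1011 (4 bits).
Byte 2: 0xB3 = 10110011 (10xxxxxx ✓), payload 110011.
Byte 3: 0xA2 = 10100010 (10xxxxxx ✓), payload 100010.
Concatenate: 1011110011100010 = 0xBCE2 (16 bits → U+BCE2).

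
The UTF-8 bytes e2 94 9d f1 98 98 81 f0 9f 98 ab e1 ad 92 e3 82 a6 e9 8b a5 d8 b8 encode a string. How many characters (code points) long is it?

Byte at offset 0: 0xE2 = 11100010 → 3-byte char (#1). Advance 3.
Byte at offset 3: 0xF1 = 11110001 → 4-byte char (#2). Advance 4.
Byte at offset 7: 0xF0 = 11110000 → 4-byte char (#3). Advance 4.
Byte at offset 11: 0xE1 = 11100001 → 3-byte char (#4). Advance 3.
Byte at offset 14: 0xE3 = 11100011 → 3-byte char (#5). Advance 3.
Byte at offset 17: 0xE9 = 11101001 → 3-byte char (#6). Advance 3.
Byte at offset 20: 0xD8 = 11011000 → 2-byte char (#7). Advance 2.
Reached end at offset 22 after 7 code points.

7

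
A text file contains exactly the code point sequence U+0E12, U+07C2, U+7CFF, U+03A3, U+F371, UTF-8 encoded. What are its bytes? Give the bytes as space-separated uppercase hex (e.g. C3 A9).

E0 B8 92 DF 82 E7 B3 BF CE A3 EF 8D B1

U+0E12: 3-byte form → E0 B8 92.
U+07C2: 2-byte form → DF 82.
U+7CFF: 3-byte form → E7 B3 BF.
U+03A3: 2-byte form → CE A3.
U+F371: 3-byte form → EF 8D B1.
Concatenated (13 bytes): E0 B8 92 DF 82 E7 B3 BF CE A3 EF 8D B1.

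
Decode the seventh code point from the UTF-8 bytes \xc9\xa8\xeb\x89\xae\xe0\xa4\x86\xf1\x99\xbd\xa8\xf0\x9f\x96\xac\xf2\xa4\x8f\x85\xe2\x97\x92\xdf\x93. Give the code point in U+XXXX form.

Offset 0: leading byte 0xC9 = 11001001 → 2-byte char #1 = C9 A8.
Offset 2: leading byte 0xEB = 11101011 → 3-byte char #2 = EB 89 AE.
Offset 5: leading byte 0xE0 = 11100000 → 3-byte char #3 = E0 A4 86.
Offset 8: leading byte 0xF1 = 11110001 → 4-byte char #4 = F1 99 BD A8.
Offset 12: leading byte 0xF0 = 11110000 → 4-byte char #5 = F0 9F 96 AC.
Offset 16: leading byte 0xF2 = 11110010 → 4-byte char #6 = F2 A4 8F 85.
Offset 20: leading byte 0xE2 = 11100010 → 3-byte char #7 = E2 97 92.
Leading byte 0xE2 = 11100010 matches 1110xxxx → 3-byte sequence.
Byte 1: 0xE2 = 11100010, payload 0010 (4 bits).
Byte 2: 0x97 = 10010111 (10xxxxxx ✓), payload 010111.
Byte 3: 0x92 = 10010010 (10xxxxxx ✓), payload 010010.
Concatenate: 0010010111010010 = 0x25D2 (16 bits → U+25D2).

U+25D2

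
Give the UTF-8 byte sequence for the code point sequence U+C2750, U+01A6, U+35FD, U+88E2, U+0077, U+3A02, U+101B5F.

U+C2750: 4-byte form → F3 82 9D 90.
U+01A6: 2-byte form → C6 A6.
U+35FD: 3-byte form → E3 97 BD.
U+88E2: 3-byte form → E8 A3 A2.
U+0077: 1-byte form → 77.
U+3A02: 3-byte form → E3 A8 82.
U+101B5F: 4-byte form → F4 81 AD 9F.
Concatenated (20 bytes): F3 82 9D 90 C6 A6 E3 97 BD E8 A3 A2 77 E3 A8 82 F4 81 AD 9F.

F3 82 9D 90 C6 A6 E3 97 BD E8 A3 A2 77 E3 A8 82 F4 81 AD 9F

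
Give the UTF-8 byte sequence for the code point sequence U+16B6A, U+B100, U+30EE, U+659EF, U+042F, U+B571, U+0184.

U+16B6A: 4-byte form → F0 96 AD AA.
U+B100: 3-byte form → EB 84 80.
U+30EE: 3-byte form → E3 83 AE.
U+659EF: 4-byte form → F1 A5 A7 AF.
U+042F: 2-byte form → D0 AF.
U+B571: 3-byte form → EB 95 B1.
U+0184: 2-byte form → C6 84.
Concatenated (21 bytes): F0 96 AD AA EB 84 80 E3 83 AE F1 A5 A7 AF D0 AF EB 95 B1 C6 84.

F0 96 AD AA EB 84 80 E3 83 AE F1 A5 A7 AF D0 AF EB 95 B1 C6 84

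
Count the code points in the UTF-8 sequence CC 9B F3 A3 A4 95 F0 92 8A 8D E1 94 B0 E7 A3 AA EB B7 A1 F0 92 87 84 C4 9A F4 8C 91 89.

Byte at offset 0: 0xCC = 11001100 → 2-byte char (#1). Advance 2.
Byte at offset 2: 0xF3 = 11110011 → 4-byte char (#2). Advance 4.
Byte at offset 6: 0xF0 = 11110000 → 4-byte char (#3). Advance 4.
Byte at offset 10: 0xE1 = 11100001 → 3-byte char (#4). Advance 3.
Byte at offset 13: 0xE7 = 11100111 → 3-byte char (#5). Advance 3.
Byte at offset 16: 0xEB = 11101011 → 3-byte char (#6). Advance 3.
Byte at offset 19: 0xF0 = 11110000 → 4-byte char (#7). Advance 4.
Byte at offset 23: 0xC4 = 11000100 → 2-byte char (#8). Advance 2.
Byte at offset 25: 0xF4 = 11110100 → 4-byte char (#9). Advance 4.
Reached end at offset 29 after 9 code points.

9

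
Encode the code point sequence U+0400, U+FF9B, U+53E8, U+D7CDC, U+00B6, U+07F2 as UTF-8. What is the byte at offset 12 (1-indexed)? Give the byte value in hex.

1-indexed offset 12 is 0-indexed offset 11.
U+0400 → 2-byte form D0 80 at offsets 0–1.
U+FF9B → 3-byte form EF BE 9B at offsets 2–4.
U+53E8 → 3-byte form E5 8F A8 at offsets 5–7.
U+D7CDC → 4-byte form F3 97 B3 9C at offsets 8–11.
Offset 11 falls in char 4's range; it's byte 4 of F3 97 B3 9C = 0x9C.

0x9C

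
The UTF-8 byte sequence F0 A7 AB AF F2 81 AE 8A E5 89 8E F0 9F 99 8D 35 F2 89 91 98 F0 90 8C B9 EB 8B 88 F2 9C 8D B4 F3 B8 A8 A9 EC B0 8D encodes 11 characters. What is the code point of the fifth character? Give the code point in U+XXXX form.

Offset 0: leading byte 0xF0 = 11110000 → 4-byte char #1 = F0 A7 AB AF.
Offset 4: leading byte 0xF2 = 11110010 → 4-byte char #2 = F2 81 AE 8A.
Offset 8: leading byte 0xE5 = 11100101 → 3-byte char #3 = E5 89 8E.
Offset 11: leading byte 0xF0 = 11110000 → 4-byte char #4 = F0 9F 99 8D.
Offset 15: leading byte 0x35 = 00110101 → 1-byte char #5 = 35.
Leading byte 0x35 = 00110101 matches 0xxxxxxx → 1-byte sequence.
Byte 1: 0x35 = 00110101, payload 0110101 (7 bits).
Concatenate: 0110101 = 0x35 (7 bits → U+0035).

U+0035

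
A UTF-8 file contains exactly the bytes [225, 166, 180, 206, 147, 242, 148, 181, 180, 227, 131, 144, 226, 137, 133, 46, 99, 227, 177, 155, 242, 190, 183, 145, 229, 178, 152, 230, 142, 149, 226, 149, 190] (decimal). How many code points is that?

12

Byte at offset 0: 0xE1 = 11100001 → 3-byte char (#1). Advance 3.
Byte at offset 3: 0xCE = 11001110 → 2-byte char (#2). Advance 2.
Byte at offset 5: 0xF2 = 11110010 → 4-byte char (#3). Advance 4.
Byte at offset 9: 0xE3 = 11100011 → 3-byte char (#4). Advance 3.
Byte at offset 12: 0xE2 = 11100010 → 3-byte char (#5). Advance 3.
Byte at offset 15: 0x2E = 00101110 → 1-byte char (#6). Advance 1.
Byte at offset 16: 0x63 = 01100011 → 1-byte char (#7). Advance 1.
Byte at offset 17: 0xE3 = 11100011 → 3-byte char (#8). Advance 3.
Byte at offset 20: 0xF2 = 11110010 → 4-byte char (#9). Advance 4.
Byte at offset 24: 0xE5 = 11100101 → 3-byte char (#10). Advance 3.
Byte at offset 27: 0xE6 = 11100110 → 3-byte char (#11). Advance 3.
Byte at offset 30: 0xE2 = 11100010 → 3-byte char (#12). Advance 3.
Reached end at offset 33 after 12 code points.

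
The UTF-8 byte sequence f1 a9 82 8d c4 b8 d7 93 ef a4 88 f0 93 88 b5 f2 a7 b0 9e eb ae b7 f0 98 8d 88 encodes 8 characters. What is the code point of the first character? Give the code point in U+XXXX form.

U+6908D

Offset 0: leading byte 0xF1 = 11110001 → 4-byte char #1 = F1 A9 82 8D.
Leading byte 0xF1 = 11110001 matches 11110xxx → 4-byte sequence.
Byte 1: 0xF1 = 11110001, payload 001 (3 bits).
Byte 2: 0xA9 = 10101001 (10xxxxxx ✓), payload 101001.
Byte 3: 0x82 = 10000010 (10xxxxxx ✓), payload 000010.
Byte 4: 0x8D = 10001101 (10xxxxxx ✓), payload 001101.
Concatenate: 001101001000010001101 = 0x6908D (21 bits → U+6908D).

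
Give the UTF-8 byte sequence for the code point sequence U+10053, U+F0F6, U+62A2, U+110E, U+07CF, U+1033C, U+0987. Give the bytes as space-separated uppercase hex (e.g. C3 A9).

F0 90 81 93 EF 83 B6 E6 8A A2 E1 84 8E DF 8F F0 90 8C BC E0 A6 87

U+10053: 4-byte form → F0 90 81 93.
U+F0F6: 3-byte form → EF 83 B6.
U+62A2: 3-byte form → E6 8A A2.
U+110E: 3-byte form → E1 84 8E.
U+07CF: 2-byte form → DF 8F.
U+1033C: 4-byte form → F0 90 8C BC.
U+0987: 3-byte form → E0 A6 87.
Concatenated (22 bytes): F0 90 81 93 EF 83 B6 E6 8A A2 E1 84 8E DF 8F F0 90 8C BC E0 A6 87.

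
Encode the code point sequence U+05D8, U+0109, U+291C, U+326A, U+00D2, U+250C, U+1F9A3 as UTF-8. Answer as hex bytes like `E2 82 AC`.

D7 98 C4 89 E2 A4 9C E3 89 AA C3 92 E2 94 8C F0 9F A6 A3

U+05D8: 2-byte form → D7 98.
U+0109: 2-byte form → C4 89.
U+291C: 3-byte form → E2 A4 9C.
U+326A: 3-byte form → E3 89 AA.
U+00D2: 2-byte form → C3 92.
U+250C: 3-byte form → E2 94 8C.
U+1F9A3: 4-byte form → F0 9F A6 A3.
Concatenated (19 bytes): D7 98 C4 89 E2 A4 9C E3 89 AA C3 92 E2 94 8C F0 9F A6 A3.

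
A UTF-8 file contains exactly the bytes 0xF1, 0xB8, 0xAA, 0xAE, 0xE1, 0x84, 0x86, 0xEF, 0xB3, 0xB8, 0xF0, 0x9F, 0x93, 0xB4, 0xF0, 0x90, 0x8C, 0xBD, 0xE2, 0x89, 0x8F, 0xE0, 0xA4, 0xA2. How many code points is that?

7

Byte at offset 0: 0xF1 = 11110001 → 4-byte char (#1). Advance 4.
Byte at offset 4: 0xE1 = 11100001 → 3-byte char (#2). Advance 3.
Byte at offset 7: 0xEF = 11101111 → 3-byte char (#3). Advance 3.
Byte at offset 10: 0xF0 = 11110000 → 4-byte char (#4). Advance 4.
Byte at offset 14: 0xF0 = 11110000 → 4-byte char (#5). Advance 4.
Byte at offset 18: 0xE2 = 11100010 → 3-byte char (#6). Advance 3.
Byte at offset 21: 0xE0 = 11100000 → 3-byte char (#7). Advance 3.
Reached end at offset 24 after 7 code points.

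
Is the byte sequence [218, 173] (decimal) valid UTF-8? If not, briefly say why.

valid

Leading byte 0xDA = 11011010 → 2-byte form.
Continuation bytes 0xAD=10101101 all match 10xxxxxx.
Decoded value 0x6AD is ≥ 0x80 (shortest form) and not a surrogate.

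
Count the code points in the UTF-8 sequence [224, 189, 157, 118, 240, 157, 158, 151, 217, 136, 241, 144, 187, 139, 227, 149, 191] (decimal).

Byte at offset 0: 0xE0 = 11100000 → 3-byte char (#1). Advance 3.
Byte at offset 3: 0x76 = 01110110 → 1-byte char (#2). Advance 1.
Byte at offset 4: 0xF0 = 11110000 → 4-byte char (#3). Advance 4.
Byte at offset 8: 0xD9 = 11011001 → 2-byte char (#4). Advance 2.
Byte at offset 10: 0xF1 = 11110001 → 4-byte char (#5). Advance 4.
Byte at offset 14: 0xE3 = 11100011 → 3-byte char (#6). Advance 3.
Reached end at offset 17 after 6 code points.

6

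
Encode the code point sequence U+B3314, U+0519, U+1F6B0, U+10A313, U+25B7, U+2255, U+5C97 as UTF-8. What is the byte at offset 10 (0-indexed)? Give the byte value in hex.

U+B3314 → 4-byte form F2 B3 8C 94 at offsets 0–3.
U+0519 → 2-byte form D4 99 at offsets 4–5.
U+1F6B0 → 4-byte form F0 9F 9A B0 at offsets 6–9.
U+10A313 → 4-byte form F4 8A 8C 93 at offsets 10–13.
Offset 10 falls in char 4's range; it's byte 1 of F4 8A 8C 93 = 0xF4.

0xF4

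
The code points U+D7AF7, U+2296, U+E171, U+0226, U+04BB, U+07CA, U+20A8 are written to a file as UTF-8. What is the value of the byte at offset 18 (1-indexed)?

1-indexed offset 18 is 0-indexed offset 17.
U+D7AF7 → 4-byte form F3 97 AB B7 at offsets 0–3.
U+2296 → 3-byte form E2 8A 96 at offsets 4–6.
U+E171 → 3-byte form EE 85 B1 at offsets 7–9.
U+0226 → 2-byte form C8 A6 at offsets 10–11.
U+04BB → 2-byte form D2 BB at offsets 12–13.
U+07CA → 2-byte form DF 8A at offsets 14–15.
U+20A8 → 3-byte form E2 82 A8 at offsets 16–18.
Offset 17 falls in char 7's range; it's byte 2 of E2 82 A8 = 0x82.

0x82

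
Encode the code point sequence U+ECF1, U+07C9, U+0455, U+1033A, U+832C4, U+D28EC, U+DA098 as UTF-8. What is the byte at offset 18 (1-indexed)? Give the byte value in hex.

1-indexed offset 18 is 0-indexed offset 17.
U+ECF1 → 3-byte form EE B3 B1 at offsets 0–2.
U+07C9 → 2-byte form DF 89 at offsets 3–4.
U+0455 → 2-byte form D1 95 at offsets 5–6.
U+1033A → 4-byte form F0 90 8C BA at offsets 7–10.
U+832C4 → 4-byte form F2 83 8B 84 at offsets 11–14.
U+D28EC → 4-byte form F3 92 A3 AC at offsets 15–18.
Offset 17 falls in char 6's range; it's byte 3 of F3 92 A3 AC = 0xA3.

0xA3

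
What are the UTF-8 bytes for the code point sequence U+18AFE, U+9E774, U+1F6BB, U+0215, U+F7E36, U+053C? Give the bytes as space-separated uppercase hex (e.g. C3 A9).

U+18AFE: 4-byte form → F0 98 AB BE.
U+9E774: 4-byte form → F2 9E 9D B4.
U+1F6BB: 4-byte form → F0 9F 9A BB.
U+0215: 2-byte form → C8 95.
U+F7E36: 4-byte form → F3 B7 B8 B6.
U+053C: 2-byte form → D4 BC.
Concatenated (20 bytes): F0 98 AB BE F2 9E 9D B4 F0 9F 9A BB C8 95 F3 B7 B8 B6 D4 BC.

F0 98 AB BE F2 9E 9D B4 F0 9F 9A BB C8 95 F3 B7 B8 B6 D4 BC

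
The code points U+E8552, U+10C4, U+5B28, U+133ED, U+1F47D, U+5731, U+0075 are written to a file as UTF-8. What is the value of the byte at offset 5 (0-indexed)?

U+E8552 → 4-byte form F3 A8 95 92 at offsets 0–3.
U+10C4 → 3-byte form E1 83 84 at offsets 4–6.
Offset 5 falls in char 2's range; it's byte 2 of E1 83 84 = 0x83.

0x83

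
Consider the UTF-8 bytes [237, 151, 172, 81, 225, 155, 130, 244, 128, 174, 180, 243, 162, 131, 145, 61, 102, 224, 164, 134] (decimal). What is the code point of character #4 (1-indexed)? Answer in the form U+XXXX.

U+100BB4

Offset 0: leading byte 0xED = 11101101 → 3-byte char #1 = ED 97 AC.
Offset 3: leading byte 0x51 = 01010001 → 1-byte char #2 = 51.
Offset 4: leading byte 0xE1 = 11100001 → 3-byte char #3 = E1 9B 82.
Offset 7: leading byte 0xF4 = 11110100 → 4-byte char #4 = F4 80 AE B4.
Leading byte 0xF4 = 11110100 matches 11110xxx → 4-byte sequence.
Byte 1: 0xF4 = 11110100, payload 100 (3 bits).
Byte 2: 0x80 = 10000000 (10xxxxxx ✓), payload 000000.
Byte 3: 0xAE = 10101110 (10xxxxxx ✓), payload 101110.
Byte 4: 0xB4 = 10110100 (10xxxxxx ✓), payload 110100.
Concatenate: 100000000101110110100 = 0x100BB4 (21 bits → U+100BB4).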